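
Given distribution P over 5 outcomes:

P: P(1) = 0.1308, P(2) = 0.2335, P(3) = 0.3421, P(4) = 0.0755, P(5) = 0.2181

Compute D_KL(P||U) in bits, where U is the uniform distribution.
0.1581 bits

U(i) = 1/5 for all i

D_KL(P||U) = Σ P(x) log₂(P(x) / (1/5))
           = Σ P(x) log₂(P(x)) + log₂(5)
           = log₂(5) - H(P)

H(P) = -Σ P(x) log₂(P(x)):
  -P(1)·log₂(P(1)) = -(0.1308)·log₂(0.1308) = 0.38384
  -P(2)·log₂(P(2)) = -(0.2335)·log₂(0.2335) = 0.49000
  -P(3)·log₂(P(3)) = -(0.3421)·log₂(0.3421) = 0.52940
  -P(4)·log₂(P(4)) = -(0.0755)·log₂(0.0755) = 0.28142
  -P(5)·log₂(P(5)) = -(0.2181)·log₂(0.2181) = 0.47915
H(P) = 0.38384 + 0.49000 + 0.52940 + 0.28142 + 0.47915 = 2.16381 bits

log₂(5) = 2.32193 bits

D_KL(P||U) = 2.32193 - 2.16381 = 0.15812 ≈ 0.1581 bits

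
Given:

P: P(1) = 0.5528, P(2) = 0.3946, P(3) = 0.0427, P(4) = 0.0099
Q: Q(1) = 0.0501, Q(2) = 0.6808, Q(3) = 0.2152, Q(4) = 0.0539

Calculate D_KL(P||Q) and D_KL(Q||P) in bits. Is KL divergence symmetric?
D_KL(P||Q) = 1.4805 bits, D_KL(Q||P) = 0.9961 bits. No, KL divergence is not symmetric.

D_KL(P||Q) = Σ P(x) log₂(P(x)/Q(x))

Computing term by term:
  P(1)·log₂(P(1)/Q(1)) = 0.5528·log₂(0.5528/0.0501) = 1.91483
  P(2)·log₂(P(2)/Q(2)) = 0.3946·log₂(0.3946/0.6808) = -0.31049
  P(3)·log₂(P(3)/Q(3)) = 0.0427·log₂(0.0427/0.2152) = -0.09963
  P(4)·log₂(P(4)/Q(4)) = 0.0099·log₂(0.0099/0.0539) = -0.02420

D_KL(P||Q) = 1.91483 - 0.31049 - 0.09963 - 0.02420 = 1.48051 ≈ 1.4805 bits

D_KL(Q||P) = Σ Q(x) log₂(Q(x)/P(x))

Computing term by term:
  Q(1)·log₂(Q(1)/P(1)) = 0.0501·log₂(0.0501/0.5528) = -0.17354
  Q(2)·log₂(Q(2)/P(2)) = 0.6808·log₂(0.6808/0.3946) = 0.53568
  Q(3)·log₂(Q(3)/P(3)) = 0.2152·log₂(0.2152/0.0427) = 0.50214
  Q(4)·log₂(Q(4)/P(4)) = 0.0539·log₂(0.0539/0.0099) = 0.13177

D_KL(Q||P) = -0.17354 + 0.53568 + 0.50214 + 0.13177 = 0.99605 ≈ 0.9961 bits

These are NOT equal (difference: 0.4844 bits). KL divergence is asymmetric: D_KL(P||Q) ≠ D_KL(Q||P) in general.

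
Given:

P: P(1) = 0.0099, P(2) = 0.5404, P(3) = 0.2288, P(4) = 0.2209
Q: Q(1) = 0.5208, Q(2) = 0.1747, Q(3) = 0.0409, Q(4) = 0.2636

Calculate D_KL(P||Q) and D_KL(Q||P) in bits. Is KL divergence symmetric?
D_KL(P||Q) = 1.3358 bits, D_KL(Q||P) = 2.6585 bits. No, KL divergence is not symmetric.

D_KL(P||Q) = Σ P(x) log₂(P(x)/Q(x))

Computing term by term:
  P(1)·log₂(P(1)/Q(1)) = 0.0099·log₂(0.0099/0.5208) = -0.05660
  P(2)·log₂(P(2)/Q(2)) = 0.5404·log₂(0.5404/0.1747) = 0.88039
  P(3)·log₂(P(3)/Q(3)) = 0.2288·log₂(0.2288/0.0409) = 0.56832
  P(4)·log₂(P(4)/Q(4)) = 0.2209·log₂(0.2209/0.2636) = -0.05632

D_KL(P||Q) = -0.05660 + 0.88039 + 0.56832 - 0.05632 = 1.33579 ≈ 1.3358 bits

D_KL(Q||P) = Σ Q(x) log₂(Q(x)/P(x))

Computing term by term:
  Q(1)·log₂(Q(1)/P(1)) = 0.5208·log₂(0.5208/0.0099) = 2.97750
  Q(2)·log₂(Q(2)/P(2)) = 0.1747·log₂(0.1747/0.5404) = -0.28461
  Q(3)·log₂(Q(3)/P(3)) = 0.0409·log₂(0.0409/0.2288) = -0.10159
  Q(4)·log₂(Q(4)/P(4)) = 0.2636·log₂(0.2636/0.2209) = 0.06721

D_KL(Q||P) = 2.97750 - 0.28461 - 0.10159 + 0.06721 = 2.65851 ≈ 2.6585 bits

These are NOT equal (difference: 1.3227 bits). KL divergence is asymmetric: D_KL(P||Q) ≠ D_KL(Q||P) in general.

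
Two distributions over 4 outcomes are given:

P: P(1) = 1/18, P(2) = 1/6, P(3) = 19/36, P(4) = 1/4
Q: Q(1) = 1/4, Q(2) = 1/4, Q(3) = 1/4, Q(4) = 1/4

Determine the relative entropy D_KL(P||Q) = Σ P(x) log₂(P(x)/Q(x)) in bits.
0.3509 bits

D_KL(P||Q) = Σ P(x) log₂(P(x)/Q(x))

Computing term by term:
  P(1)·log₂(P(1)/Q(1)) = (1/18)·log₂((1/18)/(1/4)) = -0.12055
  P(2)·log₂(P(2)/Q(2)) = (1/6)·log₂((1/6)/(1/4)) = -0.09749
  P(3)·log₂(P(3)/Q(3)) = (19/36)·log₂((19/36)/(1/4)) = 0.56895
  P(4)·log₂(P(4)/Q(4)) = (1/4)·log₂((1/4)/(1/4)) = 0.00000

D_KL(P||Q) = -0.12055 - 0.09749 + 0.56895 + 0.00000 = 0.35091 ≈ 0.3509 bits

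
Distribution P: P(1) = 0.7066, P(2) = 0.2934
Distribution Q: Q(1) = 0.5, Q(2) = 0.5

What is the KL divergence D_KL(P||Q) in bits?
0.1269 bits

D_KL(P||Q) = Σ P(x) log₂(P(x)/Q(x))

Computing term by term:
  P(1)·log₂(P(1)/Q(1)) = 0.7066·log₂(0.7066/0.5) = 0.35257
  P(2)·log₂(P(2)/Q(2)) = 0.2934·log₂(0.2934/0.5) = -0.22564

D_KL(P||Q) = 0.35257 - 0.22564 = 0.12693 ≈ 0.1269 bits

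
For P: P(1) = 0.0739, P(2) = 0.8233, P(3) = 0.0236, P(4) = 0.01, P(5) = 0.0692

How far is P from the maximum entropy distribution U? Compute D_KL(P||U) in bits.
1.3526 bits

U(i) = 1/5 for all i

D_KL(P||U) = Σ P(x) log₂(P(x) / (1/5))
           = Σ P(x) log₂(P(x)) + log₂(5)
           = log₂(5) - H(P)

H(P) = -Σ P(x) log₂(P(x)):
  -P(1)·log₂(P(1)) = -(0.0739)·log₂(0.0739) = 0.27774
  -P(2)·log₂(P(2)) = -(0.8233)·log₂(0.8233) = 0.23094
  -P(3)·log₂(P(3)) = -(0.0236)·log₂(0.0236) = 0.12756
  -P(4)·log₂(P(4)) = -(0.01)·log₂(0.01) = 0.06644
  -P(5)·log₂(P(5)) = -(0.0692)·log₂(0.0692) = 0.26663
H(P) = 0.27774 + 0.23094 + 0.12756 + 0.06644 + 0.26663 = 0.96931 bits

log₂(5) = 2.32193 bits

D_KL(P||U) = 2.32193 - 0.96931 = 1.35262 ≈ 1.3526 bits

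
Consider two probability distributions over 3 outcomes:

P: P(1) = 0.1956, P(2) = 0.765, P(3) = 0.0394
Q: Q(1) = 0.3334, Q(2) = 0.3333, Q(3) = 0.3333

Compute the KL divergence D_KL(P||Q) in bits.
0.6451 bits

D_KL(P||Q) = Σ P(x) log₂(P(x)/Q(x))

Computing term by term:
  P(1)·log₂(P(1)/Q(1)) = 0.1956·log₂(0.1956/0.3334) = -0.15048
  P(2)·log₂(P(2)/Q(2)) = 0.765·log₂(0.765/0.3333) = 0.91696
  P(3)·log₂(P(3)/Q(3)) = 0.0394·log₂(0.0394/0.3333) = -0.12137

D_KL(P||Q) = -0.15048 + 0.91696 - 0.12137 = 0.64511 ≈ 0.6451 bits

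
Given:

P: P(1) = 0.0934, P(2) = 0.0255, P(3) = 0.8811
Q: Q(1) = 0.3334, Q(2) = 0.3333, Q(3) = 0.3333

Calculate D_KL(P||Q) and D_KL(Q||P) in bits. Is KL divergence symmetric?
D_KL(P||Q) = 0.9697 bits, D_KL(Q||P) = 1.3806 bits. No, KL divergence is not symmetric.

D_KL(P||Q) = Σ P(x) log₂(P(x)/Q(x))

Computing term by term:
  P(1)·log₂(P(1)/Q(1)) = 0.0934·log₂(0.0934/0.3334) = -0.17146
  P(2)·log₂(P(2)/Q(2)) = 0.0255·log₂(0.0255/0.3333) = -0.09456
  P(3)·log₂(P(3)/Q(3)) = 0.8811·log₂(0.8811/0.3333) = 1.23573

D_KL(P||Q) = -0.17146 - 0.09456 + 1.23573 = 0.96971 ≈ 0.9697 bits

D_KL(Q||P) = Σ Q(x) log₂(Q(x)/P(x))

Computing term by term:
  Q(1)·log₂(Q(1)/P(1)) = 0.3334·log₂(0.3334/0.0934) = 0.61204
  Q(2)·log₂(Q(2)/P(2)) = 0.3333·log₂(0.3333/0.0255) = 1.23596
  Q(3)·log₂(Q(3)/P(3)) = 0.3333·log₂(0.3333/0.8811) = -0.46745

D_KL(Q||P) = 0.61204 + 1.23596 - 0.46745 = 1.38055 ≈ 1.3806 bits

These are NOT equal (difference: 0.4109 bits). KL divergence is asymmetric: D_KL(P||Q) ≠ D_KL(Q||P) in general.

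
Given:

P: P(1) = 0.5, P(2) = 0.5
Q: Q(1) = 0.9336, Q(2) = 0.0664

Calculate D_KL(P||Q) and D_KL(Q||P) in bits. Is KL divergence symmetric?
D_KL(P||Q) = 1.0059 bits, D_KL(Q||P) = 0.6477 bits. No, KL divergence is not symmetric.

D_KL(P||Q) = Σ P(x) log₂(P(x)/Q(x))

Computing term by term:
  P(1)·log₂(P(1)/Q(1)) = 0.5·log₂(0.5/0.9336) = -0.45044
  P(2)·log₂(P(2)/Q(2)) = 0.5·log₂(0.5/0.0664) = 1.45634

D_KL(P||Q) = -0.45044 + 1.45634 = 1.00590 ≈ 1.0059 bits

D_KL(Q||P) = Σ Q(x) log₂(Q(x)/P(x))

Computing term by term:
  Q(1)·log₂(Q(1)/P(1)) = 0.9336·log₂(0.9336/0.5) = 0.84106
  Q(2)·log₂(Q(2)/P(2)) = 0.0664·log₂(0.0664/0.5) = -0.19340

D_KL(Q||P) = 0.84106 - 0.19340 = 0.64766 ≈ 0.6477 bits

These are NOT equal (difference: 0.3582 bits). KL divergence is asymmetric: D_KL(P||Q) ≠ D_KL(Q||P) in general.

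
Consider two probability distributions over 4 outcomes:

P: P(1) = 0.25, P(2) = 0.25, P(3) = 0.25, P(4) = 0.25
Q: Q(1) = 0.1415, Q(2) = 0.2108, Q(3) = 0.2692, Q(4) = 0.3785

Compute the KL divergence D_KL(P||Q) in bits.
0.0905 bits

D_KL(P||Q) = Σ P(x) log₂(P(x)/Q(x))

Computing term by term:
  P(1)·log₂(P(1)/Q(1)) = 0.25·log₂(0.25/0.1415) = 0.20528
  P(2)·log₂(P(2)/Q(2)) = 0.25·log₂(0.25/0.2108) = 0.06151
  P(3)·log₂(P(3)/Q(3)) = 0.25·log₂(0.25/0.2692) = -0.02669
  P(4)·log₂(P(4)/Q(4)) = 0.25·log₂(0.25/0.3785) = -0.14959

D_KL(P||Q) = 0.20528 + 0.06151 - 0.02669 - 0.14959 = 0.09051 ≈ 0.0905 bits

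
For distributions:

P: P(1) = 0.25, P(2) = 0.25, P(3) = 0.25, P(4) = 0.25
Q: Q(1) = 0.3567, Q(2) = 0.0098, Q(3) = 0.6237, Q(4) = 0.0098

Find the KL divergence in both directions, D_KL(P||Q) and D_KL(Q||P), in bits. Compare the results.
D_KL(P||Q) = 1.8786 bits, D_KL(Q||P) = 0.9139 bits. D_KL(P||Q) is larger than D_KL(Q||P) by 0.9647 bits; the two directions differ.

D_KL(P||Q) = Σ P(x) log₂(P(x)/Q(x))

Computing term by term:
  P(1)·log₂(P(1)/Q(1)) = 0.25·log₂(0.25/0.3567) = -0.12820
  P(2)·log₂(P(2)/Q(2)) = 0.25·log₂(0.25/0.0098) = 1.16825
  P(3)·log₂(P(3)/Q(3)) = 0.25·log₂(0.25/0.6237) = -0.32973
  P(4)·log₂(P(4)/Q(4)) = 0.25·log₂(0.25/0.0098) = 1.16825

D_KL(P||Q) = -0.12820 + 1.16825 - 0.32973 + 1.16825 = 1.87857 ≈ 1.8786 bits

D_KL(Q||P) = Σ Q(x) log₂(Q(x)/P(x))

Computing term by term:
  Q(1)·log₂(Q(1)/P(1)) = 0.3567·log₂(0.3567/0.25) = 0.18291
  Q(2)·log₂(Q(2)/P(2)) = 0.0098·log₂(0.0098/0.25) = -0.04580
  Q(3)·log₂(Q(3)/P(3)) = 0.6237·log₂(0.6237/0.25) = 0.82261
  Q(4)·log₂(Q(4)/P(4)) = 0.0098·log₂(0.0098/0.25) = -0.04580

D_KL(Q||P) = 0.18291 - 0.04580 + 0.82261 - 0.04580 = 0.91392 ≈ 0.9139 bits

These are NOT equal (difference: 0.9647 bits). KL divergence is asymmetric: D_KL(P||Q) ≠ D_KL(Q||P) in general.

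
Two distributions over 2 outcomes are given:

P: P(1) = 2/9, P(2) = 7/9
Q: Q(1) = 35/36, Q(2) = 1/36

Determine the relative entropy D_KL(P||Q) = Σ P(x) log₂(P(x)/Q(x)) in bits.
3.2659 bits

D_KL(P||Q) = Σ P(x) log₂(P(x)/Q(x))

Computing term by term:
  P(1)·log₂(P(1)/Q(1)) = (2/9)·log₂((2/9)/(35/36)) = -0.47317
  P(2)·log₂(P(2)/Q(2)) = (7/9)·log₂((7/9)/(1/36)) = 3.73905

D_KL(P||Q) = -0.47317 + 3.73905 = 3.26588 ≈ 3.2659 bits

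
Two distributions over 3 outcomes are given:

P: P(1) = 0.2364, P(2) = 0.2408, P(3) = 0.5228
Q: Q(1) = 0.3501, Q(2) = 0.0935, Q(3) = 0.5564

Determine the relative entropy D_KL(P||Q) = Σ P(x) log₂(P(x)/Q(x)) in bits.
0.1477 bits

D_KL(P||Q) = Σ P(x) log₂(P(x)/Q(x))

Computing term by term:
  P(1)·log₂(P(1)/Q(1)) = 0.2364·log₂(0.2364/0.3501) = -0.13393
  P(2)·log₂(P(2)/Q(2)) = 0.2408·log₂(0.2408/0.0935) = 0.32864
  P(3)·log₂(P(3)/Q(3)) = 0.5228·log₂(0.5228/0.5564) = -0.04698

D_KL(P||Q) = -0.13393 + 0.32864 - 0.04698 = 0.14773 ≈ 0.1477 bits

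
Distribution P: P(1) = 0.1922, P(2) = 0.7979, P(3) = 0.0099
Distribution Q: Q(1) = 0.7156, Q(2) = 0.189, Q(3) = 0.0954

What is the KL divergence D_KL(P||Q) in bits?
1.2610 bits

D_KL(P||Q) = Σ P(x) log₂(P(x)/Q(x))

Computing term by term:
  P(1)·log₂(P(1)/Q(1)) = 0.1922·log₂(0.1922/0.7156) = -0.36452
  P(2)·log₂(P(2)/Q(2)) = 0.7979·log₂(0.7979/0.189) = 1.65789
  P(3)·log₂(P(3)/Q(3)) = 0.0099·log₂(0.0099/0.0954) = -0.03236

D_KL(P||Q) = -0.36452 + 1.65789 - 0.03236 = 1.26101 ≈ 1.2610 bits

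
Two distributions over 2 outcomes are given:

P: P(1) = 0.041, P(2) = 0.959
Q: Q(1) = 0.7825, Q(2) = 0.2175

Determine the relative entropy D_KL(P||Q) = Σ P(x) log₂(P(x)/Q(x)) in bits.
1.8783 bits

D_KL(P||Q) = Σ P(x) log₂(P(x)/Q(x))

Computing term by term:
  P(1)·log₂(P(1)/Q(1)) = 0.041·log₂(0.041/0.7825) = -0.17443
  P(2)·log₂(P(2)/Q(2)) = 0.959·log₂(0.959/0.2175) = 2.05275

D_KL(P||Q) = -0.17443 + 2.05275 = 1.87832 ≈ 1.8783 bits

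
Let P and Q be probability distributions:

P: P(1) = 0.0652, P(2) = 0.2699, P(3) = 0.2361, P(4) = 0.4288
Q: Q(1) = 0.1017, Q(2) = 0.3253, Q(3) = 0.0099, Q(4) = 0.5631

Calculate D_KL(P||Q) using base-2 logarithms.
0.7973 bits

D_KL(P||Q) = Σ P(x) log₂(P(x)/Q(x))

Computing term by term:
  P(1)·log₂(P(1)/Q(1)) = 0.0652·log₂(0.0652/0.1017) = -0.04182
  P(2)·log₂(P(2)/Q(2)) = 0.2699·log₂(0.2699/0.3253) = -0.07270
  P(3)·log₂(P(3)/Q(3)) = 0.2361·log₂(0.2361/0.0099) = 1.08035
  P(4)·log₂(P(4)/Q(4)) = 0.4288·log₂(0.4288/0.5631) = -0.16856

D_KL(P||Q) = -0.04182 - 0.07270 + 1.08035 - 0.16856 = 0.79727 ≈ 0.7973 bits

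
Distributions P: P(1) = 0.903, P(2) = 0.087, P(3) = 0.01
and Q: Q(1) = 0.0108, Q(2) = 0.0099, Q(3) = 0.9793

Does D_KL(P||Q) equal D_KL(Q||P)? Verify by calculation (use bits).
D_KL(P||Q) = 5.9729 bits, D_KL(Q||P) = 6.3768 bits. No — D_KL(P||Q) ≠ D_KL(Q||P) for this pair.

D_KL(P||Q) = Σ P(x) log₂(P(x)/Q(x))

Computing term by term:
  P(1)·log₂(P(1)/Q(1)) = 0.903·log₂(0.903/0.0108) = 5.76622
  P(2)·log₂(P(2)/Q(2)) = 0.087·log₂(0.087/0.0099) = 0.27279
  P(3)·log₂(P(3)/Q(3)) = 0.01·log₂(0.01/0.9793) = -0.06614

D_KL(P||Q) = 5.76622 + 0.27279 - 0.06614 = 5.97287 ≈ 5.9729 bits

D_KL(Q||P) = Σ Q(x) log₂(Q(x)/P(x))

Computing term by term:
  Q(1)·log₂(Q(1)/P(1)) = 0.0108·log₂(0.0108/0.903) = -0.06896
  Q(2)·log₂(Q(2)/P(2)) = 0.0099·log₂(0.0099/0.087) = -0.03104
  Q(3)·log₂(Q(3)/P(3)) = 0.9793·log₂(0.9793/0.01) = 6.47678

D_KL(Q||P) = -0.06896 - 0.03104 + 6.47678 = 6.37678 ≈ 6.3768 bits

These are NOT equal (difference: 0.4039 bits). KL divergence is asymmetric: D_KL(P||Q) ≠ D_KL(Q||P) in general.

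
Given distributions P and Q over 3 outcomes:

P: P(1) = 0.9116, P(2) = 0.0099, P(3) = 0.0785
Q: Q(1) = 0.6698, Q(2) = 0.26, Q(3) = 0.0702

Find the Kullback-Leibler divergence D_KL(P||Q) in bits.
0.3713 bits

D_KL(P||Q) = Σ P(x) log₂(P(x)/Q(x))

Computing term by term:
  P(1)·log₂(P(1)/Q(1)) = 0.9116·log₂(0.9116/0.6698) = 0.40536
  P(2)·log₂(P(2)/Q(2)) = 0.0099·log₂(0.0099/0.26) = -0.04668
  P(3)·log₂(P(3)/Q(3)) = 0.0785·log₂(0.0785/0.0702) = 0.01266

D_KL(P||Q) = 0.40536 - 0.04668 + 0.01266 = 0.37134 ≈ 0.3713 bits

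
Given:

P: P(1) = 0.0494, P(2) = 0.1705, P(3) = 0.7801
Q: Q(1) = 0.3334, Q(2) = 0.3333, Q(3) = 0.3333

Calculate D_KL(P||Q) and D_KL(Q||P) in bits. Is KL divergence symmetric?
D_KL(P||Q) = 0.6561 bits, D_KL(Q||P) = 0.8318 bits. No, KL divergence is not symmetric.

D_KL(P||Q) = Σ P(x) log₂(P(x)/Q(x))

Computing term by term:
  P(1)·log₂(P(1)/Q(1)) = 0.0494·log₂(0.0494/0.3334) = -0.13608
  P(2)·log₂(P(2)/Q(2)) = 0.1705·log₂(0.1705/0.3333) = -0.16488
  P(3)·log₂(P(3)/Q(3)) = 0.7801·log₂(0.7801/0.3333) = 0.95706

D_KL(P||Q) = -0.13608 - 0.16488 + 0.95706 = 0.65610 ≈ 0.6561 bits

D_KL(Q||P) = Σ Q(x) log₂(Q(x)/P(x))

Computing term by term:
  Q(1)·log₂(Q(1)/P(1)) = 0.3334·log₂(0.3334/0.0494) = 0.91841
  Q(2)·log₂(Q(2)/P(2)) = 0.3333·log₂(0.3333/0.1705) = 0.32232
  Q(3)·log₂(Q(3)/P(3)) = 0.3333·log₂(0.3333/0.7801) = -0.40891

D_KL(Q||P) = 0.91841 + 0.32232 - 0.40891 = 0.83182 ≈ 0.8318 bits

These are NOT equal (difference: 0.1757 bits). KL divergence is asymmetric: D_KL(P||Q) ≠ D_KL(Q||P) in general.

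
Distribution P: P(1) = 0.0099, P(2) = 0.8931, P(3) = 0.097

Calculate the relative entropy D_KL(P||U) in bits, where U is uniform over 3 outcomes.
1.0469 bits

U(i) = 1/3 for all i

D_KL(P||U) = Σ P(x) log₂(P(x) / (1/3))
           = Σ P(x) log₂(P(x)) + log₂(3)
           = log₂(3) - H(P)

H(P) = -Σ P(x) log₂(P(x)):
  -P(1)·log₂(P(1)) = -(0.0099)·log₂(0.0099) = 0.06592
  -P(2)·log₂(P(2)) = -(0.8931)·log₂(0.8931) = 0.14567
  -P(3)·log₂(P(3)) = -(0.097)·log₂(0.097) = 0.32649
H(P) = 0.06592 + 0.14567 + 0.32649 = 0.53808 bits

log₂(3) = 1.58496 bits

D_KL(P||U) = 1.58496 - 0.53808 = 1.04688 ≈ 1.0469 bits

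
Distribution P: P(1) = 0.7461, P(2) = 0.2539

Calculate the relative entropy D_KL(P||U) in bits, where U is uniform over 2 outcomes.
0.1826 bits

U(i) = 1/2 for all i

D_KL(P||U) = Σ P(x) log₂(P(x) / (1/2))
           = Σ P(x) log₂(P(x)) + log₂(2)
           = log₂(2) - H(P)

H(P) = -Σ P(x) log₂(P(x)):
  -P(1)·log₂(P(1)) = -(0.7461)·log₂(0.7461) = 0.31527
  -P(2)·log₂(P(2)) = -(0.2539)·log₂(0.2539) = 0.50213
H(P) = 0.31527 + 0.50213 = 0.81740 bits

log₂(2) = 1.00000 bits

D_KL(P||U) = 1.00000 - 0.81740 = 0.18260 ≈ 0.1826 bits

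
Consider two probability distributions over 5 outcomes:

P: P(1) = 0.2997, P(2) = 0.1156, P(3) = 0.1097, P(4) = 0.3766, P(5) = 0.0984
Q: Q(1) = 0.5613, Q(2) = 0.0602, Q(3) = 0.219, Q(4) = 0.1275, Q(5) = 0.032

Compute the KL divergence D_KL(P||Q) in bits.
0.4760 bits

D_KL(P||Q) = Σ P(x) log₂(P(x)/Q(x))

Computing term by term:
  P(1)·log₂(P(1)/Q(1)) = 0.2997·log₂(0.2997/0.5613) = -0.27130
  P(2)·log₂(P(2)/Q(2)) = 0.1156·log₂(0.1156/0.0602) = 0.10881
  P(3)·log₂(P(3)/Q(3)) = 0.1097·log₂(0.1097/0.219) = -0.10941
  P(4)·log₂(P(4)/Q(4)) = 0.3766·log₂(0.3766/0.1275) = 0.58845
  P(5)·log₂(P(5)/Q(5)) = 0.0984·log₂(0.0984/0.032) = 0.15947

D_KL(P||Q) = -0.27130 + 0.10881 - 0.10941 + 0.58845 + 0.15947 = 0.47602 ≈ 0.4760 bits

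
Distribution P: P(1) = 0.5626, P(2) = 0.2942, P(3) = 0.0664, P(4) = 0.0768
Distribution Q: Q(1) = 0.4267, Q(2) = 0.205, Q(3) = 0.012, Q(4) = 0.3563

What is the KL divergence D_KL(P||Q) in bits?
0.3716 bits

D_KL(P||Q) = Σ P(x) log₂(P(x)/Q(x))

Computing term by term:
  P(1)·log₂(P(1)/Q(1)) = 0.5626·log₂(0.5626/0.4267) = 0.22441
  P(2)·log₂(P(2)/Q(2)) = 0.2942·log₂(0.2942/0.205) = 0.15333
  P(3)·log₂(P(3)/Q(3)) = 0.0664·log₂(0.0664/0.012) = 0.16389
  P(4)·log₂(P(4)/Q(4)) = 0.0768·log₂(0.0768/0.3563) = -0.17003

D_KL(P||Q) = 0.22441 + 0.15333 + 0.16389 - 0.17003 = 0.37160 ≈ 0.3716 bits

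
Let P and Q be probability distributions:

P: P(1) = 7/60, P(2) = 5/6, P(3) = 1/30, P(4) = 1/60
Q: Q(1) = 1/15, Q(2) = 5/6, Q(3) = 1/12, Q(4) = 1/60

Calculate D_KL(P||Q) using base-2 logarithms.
0.0501 bits

D_KL(P||Q) = Σ P(x) log₂(P(x)/Q(x))

Computing term by term:
  P(1)·log₂(P(1)/Q(1)) = (7/60)·log₂((7/60)/(1/15)) = 0.09419
  P(2)·log₂(P(2)/Q(2)) = (5/6)·log₂((5/6)/(5/6)) = 0.00000
  P(3)·log₂(P(3)/Q(3)) = (1/30)·log₂((1/30)/(1/12)) = -0.04406
  P(4)·log₂(P(4)/Q(4)) = (1/60)·log₂((1/60)/(1/60)) = 0.00000

D_KL(P||Q) = 0.09419 + 0.00000 - 0.04406 + 0.00000 = 0.05013 ≈ 0.0501 bits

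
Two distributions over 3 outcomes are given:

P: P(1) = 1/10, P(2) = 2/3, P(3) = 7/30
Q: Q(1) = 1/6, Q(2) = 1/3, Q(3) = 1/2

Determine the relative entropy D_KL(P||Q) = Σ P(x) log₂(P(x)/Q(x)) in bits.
0.3364 bits

D_KL(P||Q) = Σ P(x) log₂(P(x)/Q(x))

Computing term by term:
  P(1)·log₂(P(1)/Q(1)) = (1/10)·log₂((1/10)/(1/6)) = -0.07370
  P(2)·log₂(P(2)/Q(2)) = (2/3)·log₂((2/3)/(1/3)) = 0.66667
  P(3)·log₂(P(3)/Q(3)) = (7/30)·log₂((7/30)/(1/2)) = -0.25656

D_KL(P||Q) = -0.07370 + 0.66667 - 0.25656 = 0.33641 ≈ 0.3364 bits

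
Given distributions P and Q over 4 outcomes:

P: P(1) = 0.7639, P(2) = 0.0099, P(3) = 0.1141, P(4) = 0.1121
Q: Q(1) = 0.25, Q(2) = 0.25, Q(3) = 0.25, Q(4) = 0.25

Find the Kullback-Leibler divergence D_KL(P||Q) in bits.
0.9260 bits

D_KL(P||Q) = Σ P(x) log₂(P(x)/Q(x))

Computing term by term:
  P(1)·log₂(P(1)/Q(1)) = 0.7639·log₂(0.7639/0.25) = 1.23099
  P(2)·log₂(P(2)/Q(2)) = 0.0099·log₂(0.0099/0.25) = -0.04612
  P(3)·log₂(P(3)/Q(3)) = 0.1141·log₂(0.1141/0.25) = -0.12912
  P(4)·log₂(P(4)/Q(4)) = 0.1121·log₂(0.1121/0.25) = -0.12972

D_KL(P||Q) = 1.23099 - 0.04612 - 0.12912 - 0.12972 = 0.92603 ≈ 0.9260 bits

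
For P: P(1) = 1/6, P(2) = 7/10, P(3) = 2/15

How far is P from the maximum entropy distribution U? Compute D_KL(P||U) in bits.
0.4063 bits

U(i) = 1/3 for all i

D_KL(P||U) = Σ P(x) log₂(P(x) / (1/3))
           = Σ P(x) log₂(P(x)) + log₂(3)
           = log₂(3) - H(P)

H(P) = -Σ P(x) log₂(P(x)):
  -P(1)·log₂(P(1)) = -(1/6)·log₂(1/6) = 0.43083
  -P(2)·log₂(P(2)) = -(7/10)·log₂(7/10) = 0.36020
  -P(3)·log₂(P(3)) = -(2/15)·log₂(2/15) = 0.38759
H(P) = 0.43083 + 0.36020 + 0.38759 = 1.17862 bits

log₂(3) = 1.58496 bits

D_KL(P||U) = 1.58496 - 1.17862 = 0.40634 ≈ 0.4063 bits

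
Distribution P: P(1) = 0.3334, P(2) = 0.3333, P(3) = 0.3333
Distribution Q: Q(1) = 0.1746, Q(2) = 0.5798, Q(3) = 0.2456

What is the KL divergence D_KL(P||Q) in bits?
0.1917 bits

D_KL(P||Q) = Σ P(x) log₂(P(x)/Q(x))

Computing term by term:
  P(1)·log₂(P(1)/Q(1)) = 0.3334·log₂(0.3334/0.1746) = 0.31113
  P(2)·log₂(P(2)/Q(2)) = 0.3333·log₂(0.3333/0.5798) = -0.26622
  P(3)·log₂(P(3)/Q(3)) = 0.3333·log₂(0.3333/0.2456) = 0.14682

D_KL(P||Q) = 0.31113 - 0.26622 + 0.14682 = 0.19173 ≈ 0.1917 bits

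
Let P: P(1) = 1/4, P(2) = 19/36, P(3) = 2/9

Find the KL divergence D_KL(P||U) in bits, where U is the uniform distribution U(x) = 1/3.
0.1161 bits

U(i) = 1/3 for all i

D_KL(P||U) = Σ P(x) log₂(P(x) / (1/3))
           = Σ P(x) log₂(P(x)) + log₂(3)
           = log₂(3) - H(P)

H(P) = -Σ P(x) log₂(P(x)):
  -P(1)·log₂(P(1)) = -(1/4)·log₂(1/4) = 0.50000
  -P(2)·log₂(P(2)) = -(19/36)·log₂(19/36) = 0.48661
  -P(3)·log₂(P(3)) = -(2/9)·log₂(2/9) = 0.48221
H(P) = 0.50000 + 0.48661 + 0.48221 = 1.46882 bits

log₂(3) = 1.58496 bits

D_KL(P||U) = 1.58496 - 1.46882 = 0.11614 ≈ 0.1161 bits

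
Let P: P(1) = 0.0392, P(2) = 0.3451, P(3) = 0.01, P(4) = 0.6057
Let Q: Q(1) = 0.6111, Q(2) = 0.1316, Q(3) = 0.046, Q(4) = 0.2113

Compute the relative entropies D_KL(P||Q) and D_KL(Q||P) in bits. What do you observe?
D_KL(P||Q) = 1.2229 bits, D_KL(Q||P) = 2.0187 bits. The two directions give different values (D_KL(Q||P) exceeds D_KL(P||Q) by 0.7958 bits): KL divergence is asymmetric.

D_KL(P||Q) = Σ P(x) log₂(P(x)/Q(x))

Computing term by term:
  P(1)·log₂(P(1)/Q(1)) = 0.0392·log₂(0.0392/0.6111) = -0.15533
  P(2)·log₂(P(2)/Q(2)) = 0.3451·log₂(0.3451/0.1316) = 0.47998
  P(3)·log₂(P(3)/Q(3)) = 0.01·log₂(0.01/0.046) = -0.02202
  P(4)·log₂(P(4)/Q(4)) = 0.6057·log₂(0.6057/0.2113) = 0.92025

D_KL(P||Q) = -0.15533 + 0.47998 - 0.02202 + 0.92025 = 1.22288 ≈ 1.2229 bits

D_KL(Q||P) = Σ Q(x) log₂(Q(x)/P(x))

Computing term by term:
  Q(1)·log₂(Q(1)/P(1)) = 0.6111·log₂(0.6111/0.0392) = 2.42147
  Q(2)·log₂(Q(2)/P(2)) = 0.1316·log₂(0.1316/0.3451) = -0.18304
  Q(3)·log₂(Q(3)/P(3)) = 0.046·log₂(0.046/0.01) = 0.10128
  Q(4)·log₂(Q(4)/P(4)) = 0.2113·log₂(0.2113/0.6057) = -0.32103

D_KL(Q||P) = 2.42147 - 0.18304 + 0.10128 - 0.32103 = 2.01868 ≈ 2.0187 bits

These are NOT equal (difference: 0.7958 bits). KL divergence is asymmetric: D_KL(P||Q) ≠ D_KL(Q||P) in general.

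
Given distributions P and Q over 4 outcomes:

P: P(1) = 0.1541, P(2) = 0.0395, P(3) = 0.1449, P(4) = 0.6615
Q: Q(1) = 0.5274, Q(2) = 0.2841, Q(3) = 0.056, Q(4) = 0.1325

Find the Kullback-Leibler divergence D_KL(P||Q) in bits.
1.3473 bits

D_KL(P||Q) = Σ P(x) log₂(P(x)/Q(x))

Computing term by term:
  P(1)·log₂(P(1)/Q(1)) = 0.1541·log₂(0.1541/0.5274) = -0.27353
  P(2)·log₂(P(2)/Q(2)) = 0.0395·log₂(0.0395/0.2841) = -0.11244
  P(3)·log₂(P(3)/Q(3)) = 0.1449·log₂(0.1449/0.056) = 0.19874
  P(4)·log₂(P(4)/Q(4)) = 0.6615·log₂(0.6615/0.1325) = 1.53451

D_KL(P||Q) = -0.27353 - 0.11244 + 0.19874 + 1.53451 = 1.34728 ≈ 1.3473 bits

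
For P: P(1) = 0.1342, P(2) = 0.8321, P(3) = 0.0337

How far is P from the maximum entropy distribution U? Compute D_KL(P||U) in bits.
0.8106 bits

U(i) = 1/3 for all i

D_KL(P||U) = Σ P(x) log₂(P(x) / (1/3))
           = Σ P(x) log₂(P(x)) + log₂(3)
           = log₂(3) - H(P)

H(P) = -Σ P(x) log₂(P(x)):
  -P(1)·log₂(P(1)) = -(0.1342)·log₂(0.1342) = 0.38885
  -P(2)·log₂(P(2)) = -(0.8321)·log₂(0.8321) = 0.22065
  -P(3)·log₂(P(3)) = -(0.0337)·log₂(0.0337) = 0.16483
H(P) = 0.38885 + 0.22065 + 0.16483 = 0.77433 bits

log₂(3) = 1.58496 bits

D_KL(P||U) = 1.58496 - 0.77433 = 0.81063 ≈ 0.8106 bits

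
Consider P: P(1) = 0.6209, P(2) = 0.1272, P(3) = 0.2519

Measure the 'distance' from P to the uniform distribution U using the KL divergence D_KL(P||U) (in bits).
0.2786 bits

U(i) = 1/3 for all i

D_KL(P||U) = Σ P(x) log₂(P(x) / (1/3))
           = Σ P(x) log₂(P(x)) + log₂(3)
           = log₂(3) - H(P)

H(P) = -Σ P(x) log₂(P(x)):
  -P(1)·log₂(P(1)) = -(0.6209)·log₂(0.6209) = 0.42691
  -P(2)·log₂(P(2)) = -(0.1272)·log₂(0.1272) = 0.37840
  -P(3)·log₂(P(3)) = -(0.2519)·log₂(0.2519) = 0.50105
H(P) = 0.42691 + 0.37840 + 0.50105 = 1.30636 bits

log₂(3) = 1.58496 bits

D_KL(P||U) = 1.58496 - 1.30636 = 0.27860 ≈ 0.2786 bits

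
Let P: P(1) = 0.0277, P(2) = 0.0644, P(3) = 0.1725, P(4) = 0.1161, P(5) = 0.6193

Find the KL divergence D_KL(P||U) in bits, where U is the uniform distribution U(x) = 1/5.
0.6977 bits

U(i) = 1/5 for all i

D_KL(P||U) = Σ P(x) log₂(P(x) / (1/5))
           = Σ P(x) log₂(P(x)) + log₂(5)
           = log₂(5) - H(P)

H(P) = -Σ P(x) log₂(P(x)):
  -P(1)·log₂(P(1)) = -(0.0277)·log₂(0.0277) = 0.14332
  -P(2)·log₂(P(2)) = -(0.0644)·log₂(0.0644) = 0.25482
  -P(3)·log₂(P(3)) = -(0.1725)·log₂(0.1725) = 0.43734
  -P(4)·log₂(P(4)) = -(0.1161)·log₂(0.1161) = 0.36067
  -P(5)·log₂(P(5)) = -(0.6193)·log₂(0.6193) = 0.42812
H(P) = 0.14332 + 0.25482 + 0.43734 + 0.36067 + 0.42812 = 1.62427 bits

log₂(5) = 2.32193 bits

D_KL(P||U) = 2.32193 - 1.62427 = 0.69766 ≈ 0.6977 bits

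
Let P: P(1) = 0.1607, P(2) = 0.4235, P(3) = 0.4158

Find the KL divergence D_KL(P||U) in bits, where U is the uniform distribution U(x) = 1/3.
0.1097 bits

U(i) = 1/3 for all i

D_KL(P||U) = Σ P(x) log₂(P(x) / (1/3))
           = Σ P(x) log₂(P(x)) + log₂(3)
           = log₂(3) - H(P)

H(P) = -Σ P(x) log₂(P(x)):
  -P(1)·log₂(P(1)) = -(0.1607)·log₂(0.1607) = 0.42386
  -P(2)·log₂(P(2)) = -(0.4235)·log₂(0.4235) = 0.52496
  -P(3)·log₂(P(3)) = -(0.4158)·log₂(0.4158) = 0.52642
H(P) = 0.42386 + 0.52496 + 0.52642 = 1.47524 bits

log₂(3) = 1.58496 bits

D_KL(P||U) = 1.58496 - 1.47524 = 0.10972 ≈ 0.1097 bits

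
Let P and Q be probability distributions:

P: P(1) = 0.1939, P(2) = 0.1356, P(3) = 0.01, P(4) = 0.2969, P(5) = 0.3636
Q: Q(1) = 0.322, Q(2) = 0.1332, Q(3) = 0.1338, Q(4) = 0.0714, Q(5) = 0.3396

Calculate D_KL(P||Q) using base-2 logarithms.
0.4704 bits

D_KL(P||Q) = Σ P(x) log₂(P(x)/Q(x))

Computing term by term:
  P(1)·log₂(P(1)/Q(1)) = 0.1939·log₂(0.1939/0.322) = -0.14189
  P(2)·log₂(P(2)/Q(2)) = 0.1356·log₂(0.1356/0.1332) = 0.00349
  P(3)·log₂(P(3)/Q(3)) = 0.01·log₂(0.01/0.1338) = -0.03742
  P(4)·log₂(P(4)/Q(4)) = 0.2969·log₂(0.2969/0.0714) = 0.61042
  P(5)·log₂(P(5)/Q(5)) = 0.3636·log₂(0.3636/0.3396) = 0.03582

D_KL(P||Q) = -0.14189 + 0.00349 - 0.03742 + 0.61042 + 0.03582 = 0.47042 ≈ 0.4704 bits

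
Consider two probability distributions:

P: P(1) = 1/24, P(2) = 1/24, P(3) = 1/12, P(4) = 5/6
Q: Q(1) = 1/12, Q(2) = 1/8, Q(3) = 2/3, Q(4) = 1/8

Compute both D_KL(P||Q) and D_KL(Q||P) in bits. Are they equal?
D_KL(P||Q) = 1.9231 bits, D_KL(Q||P) = 1.9393 bits. No, they are not equal.

D_KL(P||Q) = Σ P(x) log₂(P(x)/Q(x))

Computing term by term:
  P(1)·log₂(P(1)/Q(1)) = (1/24)·log₂((1/24)/(1/12)) = -0.04167
  P(2)·log₂(P(2)/Q(2)) = (1/24)·log₂((1/24)/(1/8)) = -0.06604
  P(3)·log₂(P(3)/Q(3)) = (1/12)·log₂((1/12)/(2/3)) = -0.25000
  P(4)·log₂(P(4)/Q(4)) = (5/6)·log₂((5/6)/(1/8)) = 2.28080

D_KL(P||Q) = -0.04167 - 0.06604 - 0.25000 + 2.28080 = 1.92309 ≈ 1.9231 bits

D_KL(Q||P) = Σ Q(x) log₂(Q(x)/P(x))

Computing term by term:
  Q(1)·log₂(Q(1)/P(1)) = (1/12)·log₂((1/12)/(1/24)) = 0.08333
  Q(2)·log₂(Q(2)/P(2)) = (1/8)·log₂((1/8)/(1/24)) = 0.19812
  Q(3)·log₂(Q(3)/P(3)) = (2/3)·log₂((2/3)/(1/12)) = 2.00000
  Q(4)·log₂(Q(4)/P(4)) = (1/8)·log₂((1/8)/(5/6)) = -0.34212

D_KL(Q||P) = 0.08333 + 0.19812 + 2.00000 - 0.34212 = 1.93933 ≈ 1.9393 bits

These are NOT equal (difference: 0.0162 bits). KL divergence is asymmetric: D_KL(P||Q) ≠ D_KL(Q||P) in general.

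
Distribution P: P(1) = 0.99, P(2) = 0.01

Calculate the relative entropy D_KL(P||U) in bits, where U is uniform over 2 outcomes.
0.9192 bits

U(i) = 1/2 for all i

D_KL(P||U) = Σ P(x) log₂(P(x) / (1/2))
           = Σ P(x) log₂(P(x)) + log₂(2)
           = log₂(2) - H(P)

H(P) = -Σ P(x) log₂(P(x)):
  -P(1)·log₂(P(1)) = -(0.99)·log₂(0.99) = 0.01435
  -P(2)·log₂(P(2)) = -(0.01)·log₂(0.01) = 0.06644
H(P) = 0.01435 + 0.06644 = 0.08079 bits

log₂(2) = 1.00000 bits

D_KL(P||U) = 1.00000 - 0.08079 = 0.91921 ≈ 0.9192 bits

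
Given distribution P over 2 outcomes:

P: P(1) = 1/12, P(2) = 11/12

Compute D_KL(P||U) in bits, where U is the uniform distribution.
0.5862 bits

U(i) = 1/2 for all i

D_KL(P||U) = Σ P(x) log₂(P(x) / (1/2))
           = Σ P(x) log₂(P(x)) + log₂(2)
           = log₂(2) - H(P)

H(P) = -Σ P(x) log₂(P(x)):
  -P(1)·log₂(P(1)) = -(1/12)·log₂(1/12) = 0.29875
  -P(2)·log₂(P(2)) = -(11/12)·log₂(11/12) = 0.11507
H(P) = 0.29875 + 0.11507 = 0.41382 bits

log₂(2) = 1.00000 bits

D_KL(P||U) = 1.00000 - 0.41382 = 0.58618 ≈ 0.5862 bits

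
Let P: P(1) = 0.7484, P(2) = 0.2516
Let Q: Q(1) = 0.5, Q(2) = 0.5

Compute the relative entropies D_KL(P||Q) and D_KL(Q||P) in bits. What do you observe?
D_KL(P||Q) = 0.1862 bits, D_KL(Q||P) = 0.2045 bits. The two directions give different values (D_KL(Q||P) exceeds D_KL(P||Q) by 0.0183 bits): KL divergence is asymmetric.

D_KL(P||Q) = Σ P(x) log₂(P(x)/Q(x))

Computing term by term:
  P(1)·log₂(P(1)/Q(1)) = 0.7484·log₂(0.7484/0.5) = 0.43548
  P(2)·log₂(P(2)/Q(2)) = 0.2516·log₂(0.2516/0.5) = -0.24928

D_KL(P||Q) = 0.43548 - 0.24928 = 0.18620 ≈ 0.1862 bits

D_KL(Q||P) = Σ Q(x) log₂(Q(x)/P(x))

Computing term by term:
  Q(1)·log₂(Q(1)/P(1)) = 0.5·log₂(0.5/0.7484) = -0.29094
  Q(2)·log₂(Q(2)/P(2)) = 0.5·log₂(0.5/0.2516) = 0.49540

D_KL(Q||P) = -0.29094 + 0.49540 = 0.20446 ≈ 0.2045 bits

These are NOT equal (difference: 0.0183 bits). KL divergence is asymmetric: D_KL(P||Q) ≠ D_KL(Q||P) in general.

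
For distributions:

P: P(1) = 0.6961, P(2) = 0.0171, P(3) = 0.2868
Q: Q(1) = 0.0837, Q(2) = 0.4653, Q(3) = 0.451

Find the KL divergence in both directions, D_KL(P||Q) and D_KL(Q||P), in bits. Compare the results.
D_KL(P||Q) = 1.8585 bits, D_KL(Q||P) = 2.2564 bits. D_KL(Q||P) is larger than D_KL(P||Q) by 0.3979 bits; the two directions differ.

D_KL(P||Q) = Σ P(x) log₂(P(x)/Q(x))

Computing term by term:
  P(1)·log₂(P(1)/Q(1)) = 0.6961·log₂(0.6961/0.0837) = 2.12728
  P(2)·log₂(P(2)/Q(2)) = 0.0171·log₂(0.0171/0.4653) = -0.08150
  P(3)·log₂(P(3)/Q(3)) = 0.2868·log₂(0.2868/0.451) = -0.18730

D_KL(P||Q) = 2.12728 - 0.08150 - 0.18730 = 1.85848 ≈ 1.8585 bits

D_KL(Q||P) = Σ Q(x) log₂(Q(x)/P(x))

Computing term by term:
  Q(1)·log₂(Q(1)/P(1)) = 0.0837·log₂(0.0837/0.6961) = -0.25579
  Q(2)·log₂(Q(2)/P(2)) = 0.4653·log₂(0.4653/0.0171) = 2.21766
  Q(3)·log₂(Q(3)/P(3)) = 0.451·log₂(0.451/0.2868) = 0.29454

D_KL(Q||P) = -0.25579 + 2.21766 + 0.29454 = 2.25641 ≈ 2.2564 bits

These are NOT equal (difference: 0.3979 bits). KL divergence is asymmetric: D_KL(P||Q) ≠ D_KL(Q||P) in general.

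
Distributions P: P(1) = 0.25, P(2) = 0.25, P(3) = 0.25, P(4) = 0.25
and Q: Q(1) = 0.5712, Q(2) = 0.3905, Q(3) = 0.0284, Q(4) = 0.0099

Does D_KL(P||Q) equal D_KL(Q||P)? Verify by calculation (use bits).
D_KL(P||Q) = 1.4902 bits, D_KL(Q||P) = 0.7969 bits. No — D_KL(P||Q) ≠ D_KL(Q||P) for this pair.

D_KL(P||Q) = Σ P(x) log₂(P(x)/Q(x))

Computing term by term:
  P(1)·log₂(P(1)/Q(1)) = 0.25·log₂(0.25/0.5712) = -0.29802
  P(2)·log₂(P(2)/Q(2)) = 0.25·log₂(0.25/0.3905) = -0.16085
  P(3)·log₂(P(3)/Q(3)) = 0.25·log₂(0.25/0.0284) = 0.78449
  P(4)·log₂(P(4)/Q(4)) = 0.25·log₂(0.25/0.0099) = 1.16459

D_KL(P||Q) = -0.29802 - 0.16085 + 0.78449 + 1.16459 = 1.49021 ≈ 1.4902 bits

D_KL(Q||P) = Σ Q(x) log₂(Q(x)/P(x))

Computing term by term:
  Q(1)·log₂(Q(1)/P(1)) = 0.5712·log₂(0.5712/0.25) = 0.68091
  Q(2)·log₂(Q(2)/P(2)) = 0.3905·log₂(0.3905/0.25) = 0.25125
  Q(3)·log₂(Q(3)/P(3)) = 0.0284·log₂(0.0284/0.25) = -0.08912
  Q(4)·log₂(Q(4)/P(4)) = 0.0099·log₂(0.0099/0.25) = -0.04612

D_KL(Q||P) = 0.68091 + 0.25125 - 0.08912 - 0.04612 = 0.79692 ≈ 0.7969 bits

These are NOT equal (difference: 0.6933 bits). KL divergence is asymmetric: D_KL(P||Q) ≠ D_KL(Q||P) in general.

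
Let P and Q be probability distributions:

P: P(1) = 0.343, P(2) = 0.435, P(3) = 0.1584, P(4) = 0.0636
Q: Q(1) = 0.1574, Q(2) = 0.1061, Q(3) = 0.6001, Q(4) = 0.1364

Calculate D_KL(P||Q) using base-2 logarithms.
0.8965 bits

D_KL(P||Q) = Σ P(x) log₂(P(x)/Q(x))

Computing term by term:
  P(1)·log₂(P(1)/Q(1)) = 0.343·log₂(0.343/0.1574) = 0.38545
  P(2)·log₂(P(2)/Q(2)) = 0.435·log₂(0.435/0.1061) = 0.88548
  P(3)·log₂(P(3)/Q(3)) = 0.1584·log₂(0.1584/0.6001) = -0.30439
  P(4)·log₂(P(4)/Q(4)) = 0.0636·log₂(0.0636/0.1364) = -0.07001

D_KL(P||Q) = 0.38545 + 0.88548 - 0.30439 - 0.07001 = 0.89653 ≈ 0.8965 bits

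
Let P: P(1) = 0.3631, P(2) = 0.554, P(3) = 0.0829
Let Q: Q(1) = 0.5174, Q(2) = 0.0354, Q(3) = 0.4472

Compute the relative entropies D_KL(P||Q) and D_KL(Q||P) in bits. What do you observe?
D_KL(P||Q) = 1.8112 bits, D_KL(Q||P) = 1.2112 bits. The two directions give different values (D_KL(P||Q) exceeds D_KL(Q||P) by 0.6000 bits): KL divergence is asymmetric.

D_KL(P||Q) = Σ P(x) log₂(P(x)/Q(x))

Computing term by term:
  P(1)·log₂(P(1)/Q(1)) = 0.3631·log₂(0.3631/0.5174) = -0.18551
  P(2)·log₂(P(2)/Q(2)) = 0.554·log₂(0.554/0.0354) = 2.19831
  P(3)·log₂(P(3)/Q(3)) = 0.0829·log₂(0.0829/0.4472) = -0.20157

D_KL(P||Q) = -0.18551 + 2.19831 - 0.20157 = 1.81123 ≈ 1.8112 bits

D_KL(Q||P) = Σ Q(x) log₂(Q(x)/P(x))

Computing term by term:
  Q(1)·log₂(Q(1)/P(1)) = 0.5174·log₂(0.5174/0.3631) = 0.26435
  Q(2)·log₂(Q(2)/P(2)) = 0.0354·log₂(0.0354/0.554) = -0.14047
  Q(3)·log₂(Q(3)/P(3)) = 0.4472·log₂(0.4472/0.0829) = 1.08736

D_KL(Q||P) = 0.26435 - 0.14047 + 1.08736 = 1.21124 ≈ 1.2112 bits

These are NOT equal (difference: 0.6000 bits). KL divergence is asymmetric: D_KL(P||Q) ≠ D_KL(Q||P) in general.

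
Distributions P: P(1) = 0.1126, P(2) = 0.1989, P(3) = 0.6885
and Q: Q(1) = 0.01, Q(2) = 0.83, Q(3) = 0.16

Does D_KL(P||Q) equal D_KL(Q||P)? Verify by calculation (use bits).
D_KL(P||Q) = 1.4329 bits, D_KL(Q||P) = 1.3389 bits. No — D_KL(P||Q) ≠ D_KL(Q||P) for this pair.

D_KL(P||Q) = Σ P(x) log₂(P(x)/Q(x))

Computing term by term:
  P(1)·log₂(P(1)/Q(1)) = 0.1126·log₂(0.1126/0.01) = 0.39333
  P(2)·log₂(P(2)/Q(2)) = 0.1989·log₂(0.1989/0.83) = -0.40995
  P(3)·log₂(P(3)/Q(3)) = 0.6885·log₂(0.6885/0.16) = 1.44956

D_KL(P||Q) = 0.39333 - 0.40995 + 1.44956 = 1.43294 ≈ 1.4329 bits

D_KL(Q||P) = Σ Q(x) log₂(Q(x)/P(x))

Computing term by term:
  Q(1)·log₂(Q(1)/P(1)) = 0.01·log₂(0.01/0.1126) = -0.03493
  Q(2)·log₂(Q(2)/P(2)) = 0.83·log₂(0.83/0.1989) = 1.71069
  Q(3)·log₂(Q(3)/P(3)) = 0.16·log₂(0.16/0.6885) = -0.33686

D_KL(Q||P) = -0.03493 + 1.71069 - 0.33686 = 1.33890 ≈ 1.3389 bits

These are NOT equal (difference: 0.0940 bits). KL divergence is asymmetric: D_KL(P||Q) ≠ D_KL(Q||P) in general.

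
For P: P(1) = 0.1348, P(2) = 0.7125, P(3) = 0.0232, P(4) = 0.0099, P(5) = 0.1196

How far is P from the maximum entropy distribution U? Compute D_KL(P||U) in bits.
1.0255 bits

U(i) = 1/5 for all i

D_KL(P||U) = Σ P(x) log₂(P(x) / (1/5))
           = Σ P(x) log₂(P(x)) + log₂(5)
           = log₂(5) - H(P)

H(P) = -Σ P(x) log₂(P(x)):
  -P(1)·log₂(P(1)) = -(0.1348)·log₂(0.1348) = 0.38972
  -P(2)·log₂(P(2)) = -(0.7125)·log₂(0.7125) = 0.34844
  -P(3)·log₂(P(3)) = -(0.0232)·log₂(0.0232) = 0.12597
  -P(4)·log₂(P(4)) = -(0.0099)·log₂(0.0099) = 0.06592
  -P(5)·log₂(P(5)) = -(0.1196)·log₂(0.1196) = 0.36642
H(P) = 0.38972 + 0.34844 + 0.12597 + 0.06592 + 0.36642 = 1.29647 bits

log₂(5) = 2.32193 bits

D_KL(P||U) = 2.32193 - 1.29647 = 1.02546 ≈ 1.0255 bits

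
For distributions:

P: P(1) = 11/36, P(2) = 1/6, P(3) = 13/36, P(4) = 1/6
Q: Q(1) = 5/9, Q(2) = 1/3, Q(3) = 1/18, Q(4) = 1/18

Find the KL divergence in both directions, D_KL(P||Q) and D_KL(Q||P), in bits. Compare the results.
D_KL(P||Q) = 0.8091 bits, D_KL(Q||P) = 0.5744 bits. D_KL(P||Q) is larger than D_KL(Q||P) by 0.2347 bits; the two directions differ.

D_KL(P||Q) = Σ P(x) log₂(P(x)/Q(x))

Computing term by term:
  P(1)·log₂(P(1)/Q(1)) = (11/36)·log₂((11/36)/(5/9)) = -0.26354
  P(2)·log₂(P(2)/Q(2)) = (1/6)·log₂((1/6)/(1/3)) = -0.16667
  P(3)·log₂(P(3)/Q(3)) = (13/36)·log₂((13/36)/(1/18)) = 0.97516
  P(4)·log₂(P(4)/Q(4)) = (1/6)·log₂((1/6)/(1/18)) = 0.26416

D_KL(P||Q) = -0.26354 - 0.16667 + 0.97516 + 0.26416 = 0.80911 ≈ 0.8091 bits

D_KL(Q||P) = Σ Q(x) log₂(Q(x)/P(x))

Computing term by term:
  Q(1)·log₂(Q(1)/P(1)) = (5/9)·log₂((5/9)/(11/36)) = 0.47916
  Q(2)·log₂(Q(2)/P(2)) = (1/3)·log₂((1/3)/(1/6)) = 0.33333
  Q(3)·log₂(Q(3)/P(3)) = (1/18)·log₂((1/18)/(13/36)) = -0.15002
  Q(4)·log₂(Q(4)/P(4)) = (1/18)·log₂((1/18)/(1/6)) = -0.08805

D_KL(Q||P) = 0.47916 + 0.33333 - 0.15002 - 0.08805 = 0.57442 ≈ 0.5744 bits

These are NOT equal (difference: 0.2347 bits). KL divergence is asymmetric: D_KL(P||Q) ≠ D_KL(Q||P) in general.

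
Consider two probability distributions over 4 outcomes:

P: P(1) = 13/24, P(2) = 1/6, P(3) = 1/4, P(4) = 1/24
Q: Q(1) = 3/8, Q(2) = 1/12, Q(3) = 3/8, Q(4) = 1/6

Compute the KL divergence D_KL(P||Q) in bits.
0.2245 bits

D_KL(P||Q) = Σ P(x) log₂(P(x)/Q(x))

Computing term by term:
  P(1)·log₂(P(1)/Q(1)) = (13/24)·log₂((13/24)/(3/8)) = 0.28736
  P(2)·log₂(P(2)/Q(2)) = (1/6)·log₂((1/6)/(1/12)) = 0.16667
  P(3)·log₂(P(3)/Q(3)) = (1/4)·log₂((1/4)/(3/8)) = -0.14624
  P(4)·log₂(P(4)/Q(4)) = (1/24)·log₂((1/24)/(1/6)) = -0.08333

D_KL(P||Q) = 0.28736 + 0.16667 - 0.14624 - 0.08333 = 0.22446 ≈ 0.2245 bits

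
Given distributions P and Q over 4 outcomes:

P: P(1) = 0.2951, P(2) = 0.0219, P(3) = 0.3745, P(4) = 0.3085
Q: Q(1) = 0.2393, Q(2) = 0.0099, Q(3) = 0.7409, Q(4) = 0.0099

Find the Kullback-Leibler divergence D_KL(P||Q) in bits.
1.2764 bits

D_KL(P||Q) = Σ P(x) log₂(P(x)/Q(x))

Computing term by term:
  P(1)·log₂(P(1)/Q(1)) = 0.2951·log₂(0.2951/0.2393) = 0.08923
  P(2)·log₂(P(2)/Q(2)) = 0.0219·log₂(0.0219/0.0099) = 0.02508
  P(3)·log₂(P(3)/Q(3)) = 0.3745·log₂(0.3745/0.7409) = -0.36863
  P(4)·log₂(P(4)/Q(4)) = 0.3085·log₂(0.3085/0.0099) = 1.53068

D_KL(P||Q) = 0.08923 + 0.02508 - 0.36863 + 1.53068 = 1.27636 ≈ 1.2764 bits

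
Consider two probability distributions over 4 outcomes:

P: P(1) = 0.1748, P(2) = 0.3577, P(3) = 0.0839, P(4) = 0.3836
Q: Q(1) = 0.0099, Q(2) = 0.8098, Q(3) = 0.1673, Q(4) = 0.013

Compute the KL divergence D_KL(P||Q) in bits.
2.0920 bits

D_KL(P||Q) = Σ P(x) log₂(P(x)/Q(x))

Computing term by term:
  P(1)·log₂(P(1)/Q(1)) = 0.1748·log₂(0.1748/0.0099) = 0.72404
  P(2)·log₂(P(2)/Q(2)) = 0.3577·log₂(0.3577/0.8098) = -0.42166
  P(3)·log₂(P(3)/Q(3)) = 0.0839·log₂(0.0839/0.1673) = -0.08354
  P(4)·log₂(P(4)/Q(4)) = 0.3836·log₂(0.3836/0.013) = 1.87313

D_KL(P||Q) = 0.72404 - 0.42166 - 0.08354 + 1.87313 = 2.09197 ≈ 2.0920 bits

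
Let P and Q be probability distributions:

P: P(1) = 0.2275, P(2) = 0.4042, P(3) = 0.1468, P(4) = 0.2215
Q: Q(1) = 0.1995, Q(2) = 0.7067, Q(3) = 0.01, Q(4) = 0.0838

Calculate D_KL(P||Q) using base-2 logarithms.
0.5969 bits

D_KL(P||Q) = Σ P(x) log₂(P(x)/Q(x))

Computing term by term:
  P(1)·log₂(P(1)/Q(1)) = 0.2275·log₂(0.2275/0.1995) = 0.04311
  P(2)·log₂(P(2)/Q(2)) = 0.4042·log₂(0.4042/0.7067) = -0.32580
  P(3)·log₂(P(3)/Q(3)) = 0.1468·log₂(0.1468/0.01) = 0.56896
  P(4)·log₂(P(4)/Q(4)) = 0.2215·log₂(0.2215/0.0838) = 0.31061

D_KL(P||Q) = 0.04311 - 0.32580 + 0.56896 + 0.31061 = 0.59688 ≈ 0.5969 bits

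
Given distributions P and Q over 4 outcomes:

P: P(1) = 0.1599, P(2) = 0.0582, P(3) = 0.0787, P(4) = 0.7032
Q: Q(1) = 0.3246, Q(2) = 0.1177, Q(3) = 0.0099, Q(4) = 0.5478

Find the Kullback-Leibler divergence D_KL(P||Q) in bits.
0.2663 bits

D_KL(P||Q) = Σ P(x) log₂(P(x)/Q(x))

Computing term by term:
  P(1)·log₂(P(1)/Q(1)) = 0.1599·log₂(0.1599/0.3246) = -0.16334
  P(2)·log₂(P(2)/Q(2)) = 0.0582·log₂(0.0582/0.1177) = -0.05913
  P(3)·log₂(P(3)/Q(3)) = 0.0787·log₂(0.0787/0.0099) = 0.23538
  P(4)·log₂(P(4)/Q(4)) = 0.7032·log₂(0.7032/0.5478) = 0.25335

D_KL(P||Q) = -0.16334 - 0.05913 + 0.23538 + 0.25335 = 0.26626 ≈ 0.2663 bits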